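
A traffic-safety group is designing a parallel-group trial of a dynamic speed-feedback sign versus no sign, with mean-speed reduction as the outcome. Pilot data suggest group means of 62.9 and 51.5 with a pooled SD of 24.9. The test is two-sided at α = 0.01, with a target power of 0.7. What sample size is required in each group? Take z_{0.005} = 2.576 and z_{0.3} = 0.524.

n = 92 per group

Cohen's d = |M₁ − M₂| / SD_pooled = |62.9 − 51.5| / 24.9 = 11.4 / 24.9 = 0.458.
For two independent groups with equal n: n = 2·((z_{α/2} + z_β) / d)².
z_{α/2} + z_β = 2.576 + 0.524 = 3.100.
n = 2 × (3.100 / 0.458)² = 2 × 6.769² = 2 × 45.81 = 91.6.
Round up to the next whole participant.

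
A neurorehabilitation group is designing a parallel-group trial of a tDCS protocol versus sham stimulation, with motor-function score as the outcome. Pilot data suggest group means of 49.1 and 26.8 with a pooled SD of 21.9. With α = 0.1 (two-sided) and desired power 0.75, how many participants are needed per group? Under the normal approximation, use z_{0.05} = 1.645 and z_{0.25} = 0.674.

n = 11 per group

Cohen's d = |M₁ − M₂| / SD_pooled = |49.1 − 26.8| / 21.9 = 22.3 / 21.9 = 1.018.
For two independent groups with equal n: n = 2·((z_{α/2} + z_β) / d)².
z_{α/2} + z_β = 1.645 + 0.674 = 2.319.
n = 2 × (2.319 / 1.018)² = 2 × 2.278² = 2 × 5.19 = 10.4.
Round up to the next whole participant.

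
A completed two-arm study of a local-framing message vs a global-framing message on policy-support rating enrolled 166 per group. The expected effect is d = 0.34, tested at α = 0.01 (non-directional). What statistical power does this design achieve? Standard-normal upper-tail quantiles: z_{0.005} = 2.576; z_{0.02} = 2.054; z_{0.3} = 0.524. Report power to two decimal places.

For two equal groups, power = Φ(d·√(n/2) − z_{α/2}).
d·√(n/2) = 0.34 × √(166/2) = 0.34 × 9.110 = 3.098.
z_β = 3.098 − 2.576 = 0.522.
Power = Φ(0.522) = 0.699.

power ≈ 0.70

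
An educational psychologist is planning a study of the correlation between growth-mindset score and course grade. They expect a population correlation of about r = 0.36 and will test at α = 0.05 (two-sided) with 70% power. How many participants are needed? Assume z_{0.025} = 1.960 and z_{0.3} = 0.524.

n = 47

Fisher's z: C = ½·ln((1+r)/(1−r)) = ½·ln(2.1250) = 0.3769.
n = ((z_{α/2} + z_β)/C)² + 3.
(1.960 + 0.524) / 0.3769 = 2.484 / 0.3769 = 6.591.
n = 6.591² + 3 = 43.44 + 3 = 46.4.
Round up.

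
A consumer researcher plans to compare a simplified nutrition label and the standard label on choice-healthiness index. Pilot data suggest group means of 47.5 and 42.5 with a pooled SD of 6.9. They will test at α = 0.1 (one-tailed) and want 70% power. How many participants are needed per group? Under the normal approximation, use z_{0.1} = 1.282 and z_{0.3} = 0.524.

Cohen's d = |M₁ − M₂| / SD_pooled = |47.5 − 42.5| / 6.9 = 5.0 / 6.9 = 0.725.
For two independent groups with equal n: n = 2·((z_{α} + z_β) / d)².
z_{α} + z_β = 1.282 + 0.524 = 1.806.
n = 2 × (1.806 / 0.725)² = 2 × 2.491² = 2 × 6.21 = 12.4.
Round up to the next whole participant.

n = 13 per group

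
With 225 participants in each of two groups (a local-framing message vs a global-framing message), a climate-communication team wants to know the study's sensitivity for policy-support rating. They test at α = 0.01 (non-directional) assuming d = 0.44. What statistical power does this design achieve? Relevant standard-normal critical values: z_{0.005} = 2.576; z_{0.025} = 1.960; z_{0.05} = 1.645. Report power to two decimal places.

power ≈ 0.98

For two equal groups, power = Φ(d·√(n/2) − z_{α/2}).
d·√(n/2) = 0.44 × √(225/2) = 0.44 × 10.607 = 4.667.
z_β = 4.667 − 2.576 = 2.091.
Power = Φ(2.091) = 0.982.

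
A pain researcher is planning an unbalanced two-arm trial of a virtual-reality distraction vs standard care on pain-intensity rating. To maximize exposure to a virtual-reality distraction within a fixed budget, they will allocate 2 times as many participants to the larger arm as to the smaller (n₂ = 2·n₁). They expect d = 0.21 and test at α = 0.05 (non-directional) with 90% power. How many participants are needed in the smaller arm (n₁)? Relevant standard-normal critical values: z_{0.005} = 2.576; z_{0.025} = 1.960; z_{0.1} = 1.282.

n₁ = 358

With allocation ratio k = n₂/n₁ = 2, Var(x̄₁−x̄₂) = σ²(1/n₁ + 1/(k·n₁)) = σ²·(k+1)/(k·n₁).
So n₁ = (1 + 1/k)·((z_{α/2} + z_β)/d)² = 1.500 × (3.242/0.21)².
n₁ = 1.500 × 238.33 = 357.5.
Round up: n₁ = 358, giving n₂ = 2 × 358 = 716.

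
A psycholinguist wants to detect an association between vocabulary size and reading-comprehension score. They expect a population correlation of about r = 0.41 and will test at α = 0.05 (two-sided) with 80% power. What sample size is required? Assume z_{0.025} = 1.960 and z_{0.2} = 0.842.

n = 45

Fisher's z: C = ½·ln((1+r)/(1−r)) = ½·ln(2.3898) = 0.4356.
n = ((z_{α/2} + z_β)/C)² + 3.
(1.960 + 0.842) / 0.4356 = 2.802 / 0.4356 = 6.433.
n = 6.433² + 3 = 41.38 + 3 = 44.4.
Round up.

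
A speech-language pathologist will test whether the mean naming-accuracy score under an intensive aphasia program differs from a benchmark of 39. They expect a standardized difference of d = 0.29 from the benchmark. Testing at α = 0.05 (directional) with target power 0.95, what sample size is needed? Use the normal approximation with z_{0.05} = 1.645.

n = 129

For a one-sample test: n = ((z_{α} + z_β) / d)².
z_{α} + z_β = 1.645 + 1.645 = 3.290.
n = (3.290 / 0.29)² = 11.345² = 128.71.
Round up.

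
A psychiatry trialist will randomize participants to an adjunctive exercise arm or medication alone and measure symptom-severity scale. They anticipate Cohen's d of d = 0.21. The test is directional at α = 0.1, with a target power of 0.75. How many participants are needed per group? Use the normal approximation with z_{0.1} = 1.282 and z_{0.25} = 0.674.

For two independent groups with equal n: n = 2·((z_{α} + z_β) / d)².
z_{α} + z_β = 1.282 + 0.674 = 1.956.
n = 2 × (1.956 / 0.21)² = 2 × 9.314² = 2 × 86.76 = 173.5.
Round up to the next whole participant.

n = 174 per group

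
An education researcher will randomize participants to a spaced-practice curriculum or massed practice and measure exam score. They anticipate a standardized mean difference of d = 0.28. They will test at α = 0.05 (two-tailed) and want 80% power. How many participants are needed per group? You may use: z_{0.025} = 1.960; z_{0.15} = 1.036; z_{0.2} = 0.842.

n = 201 per group

For two independent groups with equal n: n = 2·((z_{α/2} + z_β) / d)².
z_{α/2} + z_β = 1.960 + 0.842 = 2.802.
n = 2 × (2.802 / 0.28)² = 2 × 10.007² = 2 × 100.14 = 200.3.
Round up to the next whole participant.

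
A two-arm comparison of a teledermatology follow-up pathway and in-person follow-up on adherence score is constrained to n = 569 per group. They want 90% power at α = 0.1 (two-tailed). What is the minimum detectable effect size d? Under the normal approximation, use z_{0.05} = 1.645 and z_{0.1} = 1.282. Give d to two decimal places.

For two independent groups of n = 569 each: d_min = (z_{α/2} + z_β)·√(2/n).
z-sum = 1.645 + 1.282 = 2.927.
d_min = 2.927 × √(2/569) = 2.927 × 0.0593 = 0.174.

d_min ≈ 0.17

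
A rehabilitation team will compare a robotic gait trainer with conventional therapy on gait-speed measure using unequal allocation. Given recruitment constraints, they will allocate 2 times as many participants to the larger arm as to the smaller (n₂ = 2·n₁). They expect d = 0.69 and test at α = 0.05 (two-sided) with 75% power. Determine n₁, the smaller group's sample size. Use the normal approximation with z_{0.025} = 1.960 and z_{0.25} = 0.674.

n₁ = 22

With allocation ratio k = n₂/n₁ = 2, Var(x̄₁−x̄₂) = σ²(1/n₁ + 1/(k·n₁)) = σ²·(k+1)/(k·n₁).
So n₁ = (1 + 1/k)·((z_{α/2} + z_β)/d)² = 1.500 × (2.634/0.69)².
n₁ = 1.500 × 14.57 = 21.9.
Round up: n₁ = 22, giving n₂ = 2 × 22 = 44.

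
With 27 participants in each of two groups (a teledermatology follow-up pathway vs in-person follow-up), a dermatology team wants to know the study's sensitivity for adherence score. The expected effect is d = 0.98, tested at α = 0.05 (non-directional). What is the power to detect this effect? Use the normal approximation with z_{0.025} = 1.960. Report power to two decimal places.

For two equal groups, power = Φ(d·√(n/2) − z_{α/2}).
d·√(n/2) = 0.98 × √(27/2) = 0.98 × 3.674 = 3.601.
z_β = 3.601 − 1.960 = 1.641.
Power = Φ(1.641) = 0.950.

power ≈ 0.95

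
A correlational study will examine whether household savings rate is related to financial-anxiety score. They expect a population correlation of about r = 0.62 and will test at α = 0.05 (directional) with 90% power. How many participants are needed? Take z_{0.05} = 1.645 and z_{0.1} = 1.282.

Fisher's z: C = ½·ln((1+r)/(1−r)) = ½·ln(4.2632) = 0.7250.
n = ((z_{α} + z_β)/C)² + 3.
(1.645 + 1.282) / 0.7250 = 2.927 / 0.7250 = 4.037.
n = 4.037² + 3 = 16.30 + 3 = 19.3.
Round up.

n = 20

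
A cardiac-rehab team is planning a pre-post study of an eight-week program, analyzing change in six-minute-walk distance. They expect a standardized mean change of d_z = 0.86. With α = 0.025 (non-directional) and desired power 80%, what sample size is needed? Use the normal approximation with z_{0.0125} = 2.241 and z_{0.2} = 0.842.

n = 13 pairs

For a paired (one-sample on differences) test: n = ((z_{α/2} + z_β) / d)².
z_{α/2} + z_β = 2.241 + 0.842 = 3.083.
n = (3.083 / 0.86)² = 3.585² = 12.85.
Round up.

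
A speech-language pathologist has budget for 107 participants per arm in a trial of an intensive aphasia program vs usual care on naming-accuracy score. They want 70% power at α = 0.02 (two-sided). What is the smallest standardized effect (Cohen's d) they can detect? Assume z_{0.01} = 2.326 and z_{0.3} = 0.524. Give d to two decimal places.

d_min ≈ 0.39

For two independent groups of n = 107 each: d_min = (z_{α/2} + z_β)·√(2/n).
z-sum = 2.326 + 0.524 = 2.850.
d_min = 2.850 × √(2/107) = 2.850 × 0.1367 = 0.390.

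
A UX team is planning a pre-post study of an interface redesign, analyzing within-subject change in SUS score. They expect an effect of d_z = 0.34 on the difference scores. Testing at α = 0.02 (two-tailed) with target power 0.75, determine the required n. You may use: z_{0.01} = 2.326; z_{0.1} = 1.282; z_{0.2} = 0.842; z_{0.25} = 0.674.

For a paired (one-sample on differences) test: n = ((z_{α/2} + z_β) / d)².
z_{α/2} + z_β = 2.326 + 0.674 = 3.000.
n = (3.000 / 0.34)² = 8.824² = 77.85.
Round up.

n = 78 pairs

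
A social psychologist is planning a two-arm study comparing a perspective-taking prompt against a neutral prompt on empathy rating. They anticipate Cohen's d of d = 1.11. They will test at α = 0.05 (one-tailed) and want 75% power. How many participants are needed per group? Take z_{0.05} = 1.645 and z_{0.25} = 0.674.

For two independent groups with equal n: n = 2·((z_{α} + z_β) / d)².
z_{α} + z_β = 1.645 + 0.674 = 2.319.
n = 2 × (2.319 / 1.11)² = 2 × 2.089² = 2 × 4.36 = 8.7.
Round up to the next whole participant.

n = 9 per group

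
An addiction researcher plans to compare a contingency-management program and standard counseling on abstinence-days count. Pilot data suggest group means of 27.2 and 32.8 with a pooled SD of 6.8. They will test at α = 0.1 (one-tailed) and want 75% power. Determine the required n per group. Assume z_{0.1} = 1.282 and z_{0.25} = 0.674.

Cohen's d = |M₁ − M₂| / SD_pooled = |27.2 − 32.8| / 6.8 = 5.6 / 6.8 = 0.824.
For two independent groups with equal n: n = 2·((z_{α} + z_β) / d)².
z_{α} + z_β = 1.282 + 0.674 = 1.956.
n = 2 × (1.956 / 0.824)² = 2 × 2.374² = 2 × 5.63 = 11.3.
Round up to the next whole participant.

n = 12 per group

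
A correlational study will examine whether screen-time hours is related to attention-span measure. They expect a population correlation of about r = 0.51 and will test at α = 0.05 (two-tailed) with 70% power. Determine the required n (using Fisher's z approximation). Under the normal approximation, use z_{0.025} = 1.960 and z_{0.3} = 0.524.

Fisher's z: C = ½·ln((1+r)/(1−r)) = ½·ln(3.0816) = 0.5627.
n = ((z_{α/2} + z_β)/C)² + 3.
(1.960 + 0.524) / 0.5627 = 2.484 / 0.5627 = 4.414.
n = 4.414² + 3 = 19.49 + 3 = 22.5.
Round up.

n = 23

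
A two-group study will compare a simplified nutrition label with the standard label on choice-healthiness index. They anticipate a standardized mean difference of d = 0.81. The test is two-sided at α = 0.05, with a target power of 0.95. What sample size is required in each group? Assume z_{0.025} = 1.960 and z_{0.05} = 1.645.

For two independent groups with equal n: n = 2·((z_{α/2} + z_β) / d)².
z_{α/2} + z_β = 1.960 + 1.645 = 3.605.
n = 2 × (3.605 / 0.81)² = 2 × 4.451² = 2 × 19.81 = 39.6.
Round up to the next whole participant.

n = 40 per group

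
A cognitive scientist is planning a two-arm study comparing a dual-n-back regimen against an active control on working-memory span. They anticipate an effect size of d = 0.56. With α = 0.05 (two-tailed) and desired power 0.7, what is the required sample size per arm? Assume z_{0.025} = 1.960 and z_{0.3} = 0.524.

n = 40 per group

For two independent groups with equal n: n = 2·((z_{α/2} + z_β) / d)².
z_{α/2} + z_β = 1.960 + 0.524 = 2.484.
n = 2 × (2.484 / 0.56)² = 2 × 4.436² = 2 × 19.68 = 39.4.
Round up to the next whole participant.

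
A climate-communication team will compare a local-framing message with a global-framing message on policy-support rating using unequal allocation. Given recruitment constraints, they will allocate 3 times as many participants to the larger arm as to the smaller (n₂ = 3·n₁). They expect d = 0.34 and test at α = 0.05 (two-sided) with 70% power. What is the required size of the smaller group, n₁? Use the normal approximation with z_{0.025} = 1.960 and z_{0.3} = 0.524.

n₁ = 72

With allocation ratio k = n₂/n₁ = 3, Var(x̄₁−x̄₂) = σ²(1/n₁ + 1/(k·n₁)) = σ²·(k+1)/(k·n₁).
So n₁ = (1 + 1/k)·((z_{α/2} + z_β)/d)² = 1.333 × (2.484/0.34)².
n₁ = 1.333 × 53.38 = 71.2.
Round up: n₁ = 72, giving n₂ = 3 × 72 = 216.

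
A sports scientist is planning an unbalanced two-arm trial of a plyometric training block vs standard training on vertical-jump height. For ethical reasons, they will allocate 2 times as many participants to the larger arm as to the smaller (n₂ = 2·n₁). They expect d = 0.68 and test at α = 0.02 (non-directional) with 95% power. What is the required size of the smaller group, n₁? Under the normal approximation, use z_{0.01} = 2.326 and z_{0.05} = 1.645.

n₁ = 52

With allocation ratio k = n₂/n₁ = 2, Var(x̄₁−x̄₂) = σ²(1/n₁ + 1/(k·n₁)) = σ²·(k+1)/(k·n₁).
So n₁ = (1 + 1/k)·((z_{α/2} + z_β)/d)² = 1.500 × (3.971/0.68)².
n₁ = 1.500 × 34.10 = 51.2.
Round up: n₁ = 52, giving n₂ = 2 × 52 = 104.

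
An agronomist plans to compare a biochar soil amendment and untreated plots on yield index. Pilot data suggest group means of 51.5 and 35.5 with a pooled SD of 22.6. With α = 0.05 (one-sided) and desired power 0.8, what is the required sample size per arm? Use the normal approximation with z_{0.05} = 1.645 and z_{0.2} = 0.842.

n = 25 per group

Cohen's d = |M₁ − M₂| / SD_pooled = |51.5 − 35.5| / 22.6 = 16.0 / 22.6 = 0.708.
For two independent groups with equal n: n = 2·((z_{α} + z_β) / d)².
z_{α} + z_β = 1.645 + 0.842 = 2.487.
n = 2 × (2.487 / 0.708)² = 2 × 3.513² = 2 × 12.34 = 24.7.
Round up to the next whole participant.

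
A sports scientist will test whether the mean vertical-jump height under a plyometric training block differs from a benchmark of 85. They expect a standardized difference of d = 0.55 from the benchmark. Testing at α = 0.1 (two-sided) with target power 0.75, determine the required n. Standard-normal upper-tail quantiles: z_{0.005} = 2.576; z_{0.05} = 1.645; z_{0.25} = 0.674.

For a one-sample test: n = ((z_{α/2} + z_β) / d)².
z_{α/2} + z_β = 1.645 + 0.674 = 2.319.
n = (2.319 / 0.55)² = 4.216² = 17.78.
Round up.

n = 18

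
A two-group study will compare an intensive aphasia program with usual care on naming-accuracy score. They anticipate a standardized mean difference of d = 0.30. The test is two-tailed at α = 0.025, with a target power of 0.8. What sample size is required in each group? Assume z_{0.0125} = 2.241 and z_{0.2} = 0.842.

For two independent groups with equal n: n = 2·((z_{α/2} + z_β) / d)².
z_{α/2} + z_β = 2.241 + 0.842 = 3.083.
n = 2 × (3.083 / 0.30)² = 2 × 10.277² = 2 × 105.61 = 211.2.
Round up to the next whole participant.

n = 212 per group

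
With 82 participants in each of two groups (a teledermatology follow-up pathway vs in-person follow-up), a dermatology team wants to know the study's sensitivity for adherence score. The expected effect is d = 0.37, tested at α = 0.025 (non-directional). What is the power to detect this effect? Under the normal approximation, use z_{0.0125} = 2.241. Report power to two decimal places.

For two equal groups, power = Φ(d·√(n/2) − z_{α/2}).
d·√(n/2) = 0.37 × √(82/2) = 0.37 × 6.403 = 2.369.
z_β = 2.369 − 2.241 = 0.128.
Power = Φ(0.128) = 0.551.

power ≈ 0.55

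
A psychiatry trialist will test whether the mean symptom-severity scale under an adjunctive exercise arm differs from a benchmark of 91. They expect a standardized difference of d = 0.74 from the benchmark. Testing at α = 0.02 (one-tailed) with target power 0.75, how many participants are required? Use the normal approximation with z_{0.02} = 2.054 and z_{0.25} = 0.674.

n = 14

For a one-sample test: n = ((z_{α} + z_β) / d)².
z_{α} + z_β = 2.054 + 0.674 = 2.728.
n = (2.728 / 0.74)² = 3.686² = 13.59.
Round up.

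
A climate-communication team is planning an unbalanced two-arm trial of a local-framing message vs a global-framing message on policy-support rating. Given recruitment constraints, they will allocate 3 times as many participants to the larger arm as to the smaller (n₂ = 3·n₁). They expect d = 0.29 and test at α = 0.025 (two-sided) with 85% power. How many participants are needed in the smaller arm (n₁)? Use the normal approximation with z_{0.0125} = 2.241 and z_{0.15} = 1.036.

With allocation ratio k = n₂/n₁ = 3, Var(x̄₁−x̄₂) = σ²(1/n₁ + 1/(k·n₁)) = σ²·(k+1)/(k·n₁).
So n₁ = (1 + 1/k)·((z_{α/2} + z_β)/d)² = 1.333 × (3.277/0.29)².
n₁ = 1.333 × 127.69 = 170.3.
Round up: n₁ = 171, giving n₂ = 3 × 171 = 513.

n₁ = 171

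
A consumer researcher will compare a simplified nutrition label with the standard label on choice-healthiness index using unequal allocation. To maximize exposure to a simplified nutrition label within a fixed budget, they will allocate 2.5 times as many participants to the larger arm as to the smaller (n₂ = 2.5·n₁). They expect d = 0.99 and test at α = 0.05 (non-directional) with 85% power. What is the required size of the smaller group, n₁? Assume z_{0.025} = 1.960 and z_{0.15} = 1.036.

With allocation ratio k = n₂/n₁ = 2.5, Var(x̄₁−x̄₂) = σ²(1/n₁ + 1/(k·n₁)) = σ²·(k+1)/(k·n₁).
So n₁ = (1 + 1/k)·((z_{α/2} + z_β)/d)² = 1.400 × (2.996/0.99)².
n₁ = 1.400 × 9.16 = 12.8.
Round up: n₁ = 13, giving n₂ = ⌈2.5 × 13⌉ = ⌈32.5⌉ = 33.

n₁ = 13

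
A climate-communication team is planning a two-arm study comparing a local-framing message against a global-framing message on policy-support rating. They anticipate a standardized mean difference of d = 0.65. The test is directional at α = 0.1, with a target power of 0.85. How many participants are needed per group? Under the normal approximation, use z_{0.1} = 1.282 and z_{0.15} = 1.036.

For two independent groups with equal n: n = 2·((z_{α} + z_β) / d)².
z_{α} + z_β = 1.282 + 1.036 = 2.318.
n = 2 × (2.318 / 0.65)² = 2 × 3.566² = 2 × 12.72 = 25.4.
Round up to the next whole participant.

n = 26 per group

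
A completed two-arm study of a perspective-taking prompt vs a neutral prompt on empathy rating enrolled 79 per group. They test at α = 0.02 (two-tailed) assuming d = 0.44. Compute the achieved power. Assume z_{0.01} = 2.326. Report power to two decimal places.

power ≈ 0.67

For two equal groups, power = Φ(d·√(n/2) − z_{α/2}).
d·√(n/2) = 0.44 × √(79/2) = 0.44 × 6.285 = 2.765.
z_β = 2.765 − 2.326 = 0.439.
Power = Φ(0.439) = 0.670.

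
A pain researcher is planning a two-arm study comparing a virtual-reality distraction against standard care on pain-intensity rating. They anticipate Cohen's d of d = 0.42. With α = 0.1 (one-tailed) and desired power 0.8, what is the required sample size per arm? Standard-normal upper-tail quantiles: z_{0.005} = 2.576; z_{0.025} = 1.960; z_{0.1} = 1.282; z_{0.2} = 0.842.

n = 52 per group

For two independent groups with equal n: n = 2·((z_{α} + z_β) / d)².
z_{α} + z_β = 1.282 + 0.842 = 2.124.
n = 2 × (2.124 / 0.42)² = 2 × 5.057² = 2 × 25.57 = 51.1.
Round up to the next whole participant.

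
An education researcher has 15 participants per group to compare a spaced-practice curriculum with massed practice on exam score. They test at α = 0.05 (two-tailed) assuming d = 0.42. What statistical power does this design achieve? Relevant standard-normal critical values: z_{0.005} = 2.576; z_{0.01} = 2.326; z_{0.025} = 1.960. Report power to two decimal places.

power ≈ 0.21

For two equal groups, power = Φ(d·√(n/2) − z_{α/2}).
d·√(n/2) = 0.42 × √(15/2) = 0.42 × 2.739 = 1.150.
z_β = 1.150 − 1.960 = -0.810.
Power = Φ(-0.810) = 0.209.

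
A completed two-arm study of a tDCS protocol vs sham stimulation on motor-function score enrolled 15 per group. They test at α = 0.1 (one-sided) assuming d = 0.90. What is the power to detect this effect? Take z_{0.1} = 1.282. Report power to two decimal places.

power ≈ 0.88

For two equal groups, power = Φ(d·√(n/2) − z_{α}).
d·√(n/2) = 0.90 × √(15/2) = 0.90 × 2.739 = 2.465.
z_β = 2.465 − 1.282 = 1.183.
Power = Φ(1.183) = 0.882.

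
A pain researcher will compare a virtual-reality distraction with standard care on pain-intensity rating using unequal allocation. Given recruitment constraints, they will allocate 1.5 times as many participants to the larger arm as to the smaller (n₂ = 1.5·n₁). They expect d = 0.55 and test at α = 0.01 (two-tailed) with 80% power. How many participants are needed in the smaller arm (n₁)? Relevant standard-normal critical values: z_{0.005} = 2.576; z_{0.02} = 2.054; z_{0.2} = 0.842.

With allocation ratio k = n₂/n₁ = 1.5, Var(x̄₁−x̄₂) = σ²(1/n₁ + 1/(k·n₁)) = σ²·(k+1)/(k·n₁).
So n₁ = (1 + 1/k)·((z_{α/2} + z_β)/d)² = 1.667 × (3.418/0.55)².
n₁ = 1.667 × 38.62 = 64.4.
Round up: n₁ = 65, giving n₂ = ⌈1.5 × 65⌉ = ⌈97.5⌉ = 98.

n₁ = 65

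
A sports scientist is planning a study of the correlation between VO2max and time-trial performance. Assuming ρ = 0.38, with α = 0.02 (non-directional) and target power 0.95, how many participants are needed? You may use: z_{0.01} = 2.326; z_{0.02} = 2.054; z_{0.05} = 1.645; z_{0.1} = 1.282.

Fisher's z: C = ½·ln((1+r)/(1−r)) = ½·ln(2.2258) = 0.4001.
n = ((z_{α/2} + z_β)/C)² + 3.
(2.326 + 1.645) / 0.4001 = 3.971 / 0.4001 = 9.925.
n = 9.925² + 3 = 98.51 + 3 = 101.5.
Round up.

n = 102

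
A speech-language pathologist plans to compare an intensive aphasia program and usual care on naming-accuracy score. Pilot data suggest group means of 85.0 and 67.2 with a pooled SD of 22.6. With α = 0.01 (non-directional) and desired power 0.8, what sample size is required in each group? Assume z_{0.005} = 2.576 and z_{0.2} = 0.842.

n = 38 per group

Cohen's d = |M₁ − M₂| / SD_pooled = |85.0 − 67.2| / 22.6 = 17.8 / 22.6 = 0.788.
For two independent groups with equal n: n = 2·((z_{α/2} + z_β) / d)².
z_{α/2} + z_β = 2.576 + 0.842 = 3.418.
n = 2 × (3.418 / 0.788)² = 2 × 4.338² = 2 × 18.81 = 37.6.
Round up to the next whole participant.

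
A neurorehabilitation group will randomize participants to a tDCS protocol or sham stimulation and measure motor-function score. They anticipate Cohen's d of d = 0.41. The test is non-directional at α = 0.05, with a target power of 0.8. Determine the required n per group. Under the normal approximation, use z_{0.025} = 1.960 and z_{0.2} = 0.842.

n = 94 per group

For two independent groups with equal n: n = 2·((z_{α/2} + z_β) / d)².
z_{α/2} + z_β = 1.960 + 0.842 = 2.802.
n = 2 × (2.802 / 0.41)² = 2 × 6.834² = 2 × 46.71 = 93.4.
Round up to the next whole participant.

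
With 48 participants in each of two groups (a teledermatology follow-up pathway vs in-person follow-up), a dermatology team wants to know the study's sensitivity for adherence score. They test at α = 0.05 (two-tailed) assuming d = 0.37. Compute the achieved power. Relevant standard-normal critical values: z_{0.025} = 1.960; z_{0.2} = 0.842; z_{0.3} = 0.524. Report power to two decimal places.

power ≈ 0.44

For two equal groups, power = Φ(d·√(n/2) − z_{α/2}).
d·√(n/2) = 0.37 × √(48/2) = 0.37 × 4.899 = 1.813.
z_β = 1.813 − 1.960 = -0.147.
Power = Φ(-0.147) = 0.441.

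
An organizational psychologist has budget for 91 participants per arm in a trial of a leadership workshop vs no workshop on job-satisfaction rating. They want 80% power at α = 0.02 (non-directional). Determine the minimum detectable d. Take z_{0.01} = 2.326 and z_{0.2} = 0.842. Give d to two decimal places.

For two independent groups of n = 91 each: d_min = (z_{α/2} + z_β)·√(2/n).
z-sum = 2.326 + 0.842 = 3.168.
d_min = 3.168 × √(2/91) = 3.168 × 0.1482 = 0.470.

d_min ≈ 0.47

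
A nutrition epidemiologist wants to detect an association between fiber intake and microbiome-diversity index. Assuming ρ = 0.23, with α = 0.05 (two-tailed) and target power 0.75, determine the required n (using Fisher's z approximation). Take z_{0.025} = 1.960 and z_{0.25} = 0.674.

Fisher's z: C = ½·ln((1+r)/(1−r)) = ½·ln(1.5974) = 0.2342.
n = ((z_{α/2} + z_β)/C)² + 3.
(1.960 + 0.674) / 0.2342 = 2.634 / 0.2342 = 11.247.
n = 11.247² + 3 = 126.49 + 3 = 129.5.
Round up.

n = 130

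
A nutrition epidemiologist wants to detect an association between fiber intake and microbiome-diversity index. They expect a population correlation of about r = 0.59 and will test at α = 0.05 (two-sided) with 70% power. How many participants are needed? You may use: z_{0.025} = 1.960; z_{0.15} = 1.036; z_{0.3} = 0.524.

n = 17

Fisher's z: C = ½·ln((1+r)/(1−r)) = ½·ln(3.8780) = 0.6777.
n = ((z_{α/2} + z_β)/C)² + 3.
(1.960 + 0.524) / 0.6777 = 2.484 / 0.6777 = 3.665.
n = 3.665² + 3 = 13.43 + 3 = 16.4.
Round up.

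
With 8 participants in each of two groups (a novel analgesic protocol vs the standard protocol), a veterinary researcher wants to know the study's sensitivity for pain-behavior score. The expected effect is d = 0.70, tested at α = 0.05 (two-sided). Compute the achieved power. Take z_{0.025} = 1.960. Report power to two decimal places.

power ≈ 0.29

For two equal groups, power = Φ(d·√(n/2) − z_{α/2}).
d·√(n/2) = 0.70 × √(8/2) = 0.70 × 2.000 = 1.400.
z_β = 1.400 − 1.960 = -0.560.
Power = Φ(-0.560) = 0.288.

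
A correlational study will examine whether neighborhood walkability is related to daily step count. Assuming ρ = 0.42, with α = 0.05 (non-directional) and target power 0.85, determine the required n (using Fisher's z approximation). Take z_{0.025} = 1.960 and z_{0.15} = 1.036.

n = 48

Fisher's z: C = ½·ln((1+r)/(1−r)) = ½·ln(2.4483) = 0.4477.
n = ((z_{α/2} + z_β)/C)² + 3.
(1.960 + 1.036) / 0.4477 = 2.996 / 0.4477 = 6.692.
n = 6.692² + 3 = 44.78 + 3 = 47.8.
Round up.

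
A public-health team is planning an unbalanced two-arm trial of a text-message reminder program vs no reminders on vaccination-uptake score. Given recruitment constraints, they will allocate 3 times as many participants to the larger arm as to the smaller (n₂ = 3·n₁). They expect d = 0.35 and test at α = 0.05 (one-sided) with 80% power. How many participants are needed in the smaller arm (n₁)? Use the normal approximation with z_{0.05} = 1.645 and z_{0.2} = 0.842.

With allocation ratio k = n₂/n₁ = 3, Var(x̄₁−x̄₂) = σ²(1/n₁ + 1/(k·n₁)) = σ²·(k+1)/(k·n₁).
So n₁ = (1 + 1/k)·((z_{α} + z_β)/d)² = 1.333 × (2.487/0.35)².
n₁ = 1.333 × 50.49 = 67.3.
Round up: n₁ = 68, giving n₂ = 3 × 68 = 204.

n₁ = 68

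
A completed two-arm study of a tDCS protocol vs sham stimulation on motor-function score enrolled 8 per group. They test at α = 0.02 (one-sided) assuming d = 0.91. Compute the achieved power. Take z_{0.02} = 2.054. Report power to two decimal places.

power ≈ 0.41

For two equal groups, power = Φ(d·√(n/2) − z_{α}).
d·√(n/2) = 0.91 × √(8/2) = 0.91 × 2.000 = 1.820.
z_β = 1.820 − 2.054 = -0.234.
Power = Φ(-0.234) = 0.407.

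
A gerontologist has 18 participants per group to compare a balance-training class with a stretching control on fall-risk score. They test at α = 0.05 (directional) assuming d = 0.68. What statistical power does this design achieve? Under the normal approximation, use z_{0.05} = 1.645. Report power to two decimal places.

power ≈ 0.65

For two equal groups, power = Φ(d·√(n/2) − z_{α}).
d·√(n/2) = 0.68 × √(18/2) = 0.68 × 3.000 = 2.040.
z_β = 2.040 − 1.645 = 0.395.
Power = Φ(0.395) = 0.654.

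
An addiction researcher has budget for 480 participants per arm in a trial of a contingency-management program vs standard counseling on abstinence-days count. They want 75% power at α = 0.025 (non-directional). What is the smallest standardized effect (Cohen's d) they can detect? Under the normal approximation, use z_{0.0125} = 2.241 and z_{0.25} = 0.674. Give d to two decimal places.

For two independent groups of n = 480 each: d_min = (z_{α/2} + z_β)·√(2/n).
z-sum = 2.241 + 0.674 = 2.915.
d_min = 2.915 × √(2/480) = 2.915 × 0.0645 = 0.188.

d_min ≈ 0.19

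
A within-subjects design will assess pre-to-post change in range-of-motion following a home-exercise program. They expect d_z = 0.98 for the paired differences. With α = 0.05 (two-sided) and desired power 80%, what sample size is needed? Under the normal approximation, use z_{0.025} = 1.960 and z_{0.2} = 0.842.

For a paired (one-sample on differences) test: n = ((z_{α/2} + z_β) / d)².
z_{α/2} + z_β = 1.960 + 0.842 = 2.802.
n = (2.802 / 0.98)² = 2.859² = 8.17.
Round up.

n = 9 pairs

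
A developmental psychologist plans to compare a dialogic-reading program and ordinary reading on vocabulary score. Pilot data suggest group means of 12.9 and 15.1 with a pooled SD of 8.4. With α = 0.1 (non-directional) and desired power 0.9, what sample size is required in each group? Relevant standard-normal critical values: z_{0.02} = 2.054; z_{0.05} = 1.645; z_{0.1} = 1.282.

Cohen's d = |M₁ − M₂| / SD_pooled = |12.9 − 15.1| / 8.4 = 2.2 / 8.4 = 0.262.
For two independent groups with equal n: n = 2·((z_{α/2} + z_β) / d)².
z_{α/2} + z_β = 1.645 + 1.282 = 2.927.
n = 2 × (2.927 / 0.262)² = 2 × 11.172² = 2 × 124.81 = 249.6.
Round up to the next whole participant.

n = 250 per group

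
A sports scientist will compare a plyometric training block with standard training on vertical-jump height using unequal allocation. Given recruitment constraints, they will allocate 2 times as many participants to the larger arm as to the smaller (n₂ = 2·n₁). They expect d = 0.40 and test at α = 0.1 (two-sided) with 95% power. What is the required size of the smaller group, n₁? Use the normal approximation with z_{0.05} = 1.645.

n₁ = 102

With allocation ratio k = n₂/n₁ = 2, Var(x̄₁−x̄₂) = σ²(1/n₁ + 1/(k·n₁)) = σ²·(k+1)/(k·n₁).
So n₁ = (1 + 1/k)·((z_{α/2} + z_β)/d)² = 1.500 × (3.290/0.40)².
n₁ = 1.500 × 67.65 = 101.5.
Round up: n₁ = 102, giving n₂ = 2 × 102 = 204.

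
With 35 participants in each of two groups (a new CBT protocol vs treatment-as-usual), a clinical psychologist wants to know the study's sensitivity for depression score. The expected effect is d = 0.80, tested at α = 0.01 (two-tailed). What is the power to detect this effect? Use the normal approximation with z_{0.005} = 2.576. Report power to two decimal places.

power ≈ 0.78

For two equal groups, power = Φ(d·√(n/2) − z_{α/2}).
d·√(n/2) = 0.80 × √(35/2) = 0.80 × 4.183 = 3.347.
z_β = 3.347 − 2.576 = 0.771.
Power = Φ(0.771) = 0.780.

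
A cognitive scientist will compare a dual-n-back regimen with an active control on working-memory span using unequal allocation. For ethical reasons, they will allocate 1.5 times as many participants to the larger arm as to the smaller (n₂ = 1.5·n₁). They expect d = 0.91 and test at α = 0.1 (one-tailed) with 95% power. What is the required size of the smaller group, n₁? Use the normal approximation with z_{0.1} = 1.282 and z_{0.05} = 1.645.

With allocation ratio k = n₂/n₁ = 1.5, Var(x̄₁−x̄₂) = σ²(1/n₁ + 1/(k·n₁)) = σ²·(k+1)/(k·n₁).
So n₁ = (1 + 1/k)·((z_{α} + z_β)/d)² = 1.667 × (2.927/0.91)².
n₁ = 1.667 × 10.35 = 17.2.
Round up: n₁ = 18, giving n₂ = 1.5 × 18 = 27.

n₁ = 18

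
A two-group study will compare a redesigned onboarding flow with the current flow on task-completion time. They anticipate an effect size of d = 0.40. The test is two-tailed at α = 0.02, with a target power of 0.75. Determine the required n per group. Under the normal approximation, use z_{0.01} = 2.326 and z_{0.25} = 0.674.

For two independent groups with equal n: n = 2·((z_{α/2} + z_β) / d)².
z_{α/2} + z_β = 2.326 + 0.674 = 3.000.
n = 2 × (3.000 / 0.40)² = 2 × 7.500² = 2 × 56.25 = 112.5.
Round up to the next whole participant.

n = 113 per group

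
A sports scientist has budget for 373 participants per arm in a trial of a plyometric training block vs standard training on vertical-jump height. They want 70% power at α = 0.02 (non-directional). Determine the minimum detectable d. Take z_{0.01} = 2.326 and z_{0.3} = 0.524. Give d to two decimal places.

For two independent groups of n = 373 each: d_min = (z_{α/2} + z_β)·√(2/n).
z-sum = 2.326 + 0.524 = 2.850.
d_min = 2.850 × √(2/373) = 2.850 × 0.0732 = 0.209.

d_min ≈ 0.21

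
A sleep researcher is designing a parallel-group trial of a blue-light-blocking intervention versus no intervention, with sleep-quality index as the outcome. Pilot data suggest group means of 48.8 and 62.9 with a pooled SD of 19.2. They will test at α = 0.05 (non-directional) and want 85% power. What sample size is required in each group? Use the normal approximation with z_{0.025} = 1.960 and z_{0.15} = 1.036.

n = 34 per group

Cohen's d = |M₁ − M₂| / SD_pooled = |48.8 − 62.9| / 19.2 = 14.1 / 19.2 = 0.734.
For two independent groups with equal n: n = 2·((z_{α/2} + z_β) / d)².
z_{α/2} + z_β = 1.960 + 1.036 = 2.996.
n = 2 × (2.996 / 0.734)² = 2 × 4.082² = 2 × 16.66 = 33.3.
Round up to the next whole participant.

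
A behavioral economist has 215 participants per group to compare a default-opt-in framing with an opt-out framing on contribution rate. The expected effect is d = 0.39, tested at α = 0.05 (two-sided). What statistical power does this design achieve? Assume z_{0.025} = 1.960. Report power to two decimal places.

power ≈ 0.98

For two equal groups, power = Φ(d·√(n/2) − z_{α/2}).
d·√(n/2) = 0.39 × √(215/2) = 0.39 × 10.368 = 4.044.
z_β = 4.044 − 1.960 = 2.084.
Power = Φ(2.084) = 0.981.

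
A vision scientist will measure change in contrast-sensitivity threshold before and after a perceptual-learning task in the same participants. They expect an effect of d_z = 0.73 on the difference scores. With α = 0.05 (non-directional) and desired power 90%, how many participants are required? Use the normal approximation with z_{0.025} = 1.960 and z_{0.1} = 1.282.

n = 20 pairs

For a paired (one-sample on differences) test: n = ((z_{α/2} + z_β) / d)².
z_{α/2} + z_β = 1.960 + 1.282 = 3.242.
n = (3.242 / 0.73)² = 4.441² = 19.72.
Round up.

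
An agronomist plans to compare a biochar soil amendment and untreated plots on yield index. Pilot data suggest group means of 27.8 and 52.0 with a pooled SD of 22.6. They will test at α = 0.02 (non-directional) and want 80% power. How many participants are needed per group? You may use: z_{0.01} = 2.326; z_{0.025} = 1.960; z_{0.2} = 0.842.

n = 18 per group

Cohen's d = |M₁ − M₂| / SD_pooled = |27.8 − 52.0| / 22.6 = 24.2 / 22.6 = 1.071.
For two independent groups with equal n: n = 2·((z_{α/2} + z_β) / d)².
z_{α/2} + z_β = 2.326 + 0.842 = 3.168.
n = 2 × (3.168 / 1.071)² = 2 × 2.958² = 2 × 8.75 = 17.5.
Round up to the next whole participant.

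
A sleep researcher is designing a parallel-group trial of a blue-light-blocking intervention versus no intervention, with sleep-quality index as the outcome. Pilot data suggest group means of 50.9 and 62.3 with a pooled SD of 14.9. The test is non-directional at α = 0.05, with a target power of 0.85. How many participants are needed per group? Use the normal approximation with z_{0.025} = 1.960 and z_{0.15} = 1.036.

Cohen's d = |M₁ − M₂| / SD_pooled = |50.9 − 62.3| / 14.9 = 11.4 / 14.9 = 0.765.
For two independent groups with equal n: n = 2·((z_{α/2} + z_β) / d)².
z_{α/2} + z_β = 1.960 + 1.036 = 2.996.
n = 2 × (2.996 / 0.765)² = 2 × 3.916² = 2 × 15.34 = 30.7.
Round up to the next whole participant.

n = 31 per group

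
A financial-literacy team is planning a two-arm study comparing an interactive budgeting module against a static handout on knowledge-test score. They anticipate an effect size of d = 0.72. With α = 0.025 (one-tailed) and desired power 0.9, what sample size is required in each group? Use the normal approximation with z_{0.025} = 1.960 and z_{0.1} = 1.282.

For two independent groups with equal n: n = 2·((z_{α} + z_β) / d)².
z_{α} + z_β = 1.960 + 1.282 = 3.242.
n = 2 × (3.242 / 0.72)² = 2 × 4.503² = 2 × 20.28 = 40.6.
Round up to the next whole participant.

n = 41 per group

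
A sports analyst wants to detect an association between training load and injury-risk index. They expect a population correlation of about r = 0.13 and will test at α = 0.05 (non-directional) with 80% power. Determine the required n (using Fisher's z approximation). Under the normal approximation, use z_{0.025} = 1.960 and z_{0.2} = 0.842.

n = 463

Fisher's z: C = ½·ln((1+r)/(1−r)) = ½·ln(1.2989) = 0.1307.
n = ((z_{α/2} + z_β)/C)² + 3.
(1.960 + 0.842) / 0.1307 = 2.802 / 0.1307 = 21.438.
n = 21.438² + 3 = 459.61 + 3 = 462.6.
Round up.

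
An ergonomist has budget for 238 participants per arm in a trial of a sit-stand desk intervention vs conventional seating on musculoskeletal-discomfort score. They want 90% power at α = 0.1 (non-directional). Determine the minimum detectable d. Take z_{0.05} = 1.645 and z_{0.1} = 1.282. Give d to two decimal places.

For two independent groups of n = 238 each: d_min = (z_{α/2} + z_β)·√(2/n).
z-sum = 1.645 + 1.282 = 2.927.
d_min = 2.927 × √(2/238) = 2.927 × 0.0917 = 0.268.

d_min ≈ 0.27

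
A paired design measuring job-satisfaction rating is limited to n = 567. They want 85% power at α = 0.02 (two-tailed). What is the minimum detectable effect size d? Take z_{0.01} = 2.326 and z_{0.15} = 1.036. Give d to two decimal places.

d_min ≈ 0.14

For a single sample (or paired design) of n = 567: d_min = (z_{α/2} + z_β)/√n.
z-sum = 2.326 + 1.036 = 3.362.
d_min = 3.362 / √567 = 3.362 / 23.812 = 0.141.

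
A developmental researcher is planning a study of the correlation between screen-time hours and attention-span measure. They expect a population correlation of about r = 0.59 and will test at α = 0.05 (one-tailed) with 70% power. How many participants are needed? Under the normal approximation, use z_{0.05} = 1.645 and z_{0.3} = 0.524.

n = 14

Fisher's z: C = ½·ln((1+r)/(1−r)) = ½·ln(3.8780) = 0.6777.
n = ((z_{α} + z_β)/C)² + 3.
(1.645 + 0.524) / 0.6777 = 2.169 / 0.6777 = 3.201.
n = 3.201² + 3 = 10.24 + 3 = 13.2.
Round up.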